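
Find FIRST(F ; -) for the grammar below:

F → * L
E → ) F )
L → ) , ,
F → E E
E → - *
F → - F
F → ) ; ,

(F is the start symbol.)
{ ')', '*', '-' }

FIRST sets of the non-terminals involved (from the grammar, by fixed-point iteration):
  FIRST(F) = { ')', '*', '-' }

To compute FIRST(F ; -), process the symbols left to right:
Symbol F is a non-terminal. Add FIRST(F) \ {ε} = { ')', '*', '-' }
F is not nullable (ε ∉ FIRST(F)), so stop here.
FIRST(F ; -) = { ')', '*', '-' }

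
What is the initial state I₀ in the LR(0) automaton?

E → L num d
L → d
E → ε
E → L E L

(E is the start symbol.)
{ [E → . L E L], [E → . L num d], [E → .], [E' → . E], [L → . d] }

First, augment the grammar with E' → E
I₀ = CLOSURE({ [E' → . E] }):
  [E' → . E] has the dot before E: add [E → . L num d], [E → .], [E → . L E L]
  [E → . L num d] has the dot before L: add [L → . d]
No further items can be added.

I₀ = { [E → . L E L], [E → . L num d], [E → .], [E' → . E], [L → . d] }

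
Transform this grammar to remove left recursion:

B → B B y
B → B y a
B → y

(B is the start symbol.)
B → y B'
B' → B y B'
B' → y a B'
B' → ε

B is directly left-recursive. The standard transformation for
  A → A α₁ | ... | A α_m | β₁ | ... | β_n
is
  A  → β₁ A' | ... | β_n A'
  A' → α₁ A' | ... | α_m A' | ε

B → y becomes B → y B'
B → B B y becomes B' → B y B'
B → B y a becomes B' → y a B'
Add B' → ε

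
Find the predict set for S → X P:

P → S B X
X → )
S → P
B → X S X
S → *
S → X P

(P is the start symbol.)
PREDICT(S → X P) = (FIRST(RHS) \ {ε}) ∪ (FOLLOW(S) if ε ∈ FIRST(RHS), i.e. RHS ⇒* ε)
FIRST(X) = { ')' }
FIRST(X P) = { ')' }
ε ∉ FIRST(X P), so FOLLOW(S) is not added.
PREDICT(S → X P) = { ')' }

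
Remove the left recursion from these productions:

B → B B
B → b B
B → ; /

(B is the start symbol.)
B is directly left-recursive. The standard transformation for
  A → A α₁ | ... | A α_m | β₁ | ... | β_n
is
  A  → β₁ A' | ... | β_n A'
  A' → α₁ A' | ... | α_m A' | ε

B → b B becomes B → b B B'
B → ; / becomes B → ; / B'
B → B B becomes B' → B B'
Add B' → ε

Resulting grammar:
B → b B B'
B → ; / B'
B' → B B'
B' → ε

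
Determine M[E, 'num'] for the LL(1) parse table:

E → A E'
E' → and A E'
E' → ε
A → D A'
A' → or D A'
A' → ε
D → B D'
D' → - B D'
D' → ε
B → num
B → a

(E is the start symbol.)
To find M[E, 'num'], we find productions for E where 'num' is in the predict set (PREDICT(N → α) = (FIRST(α) \ {ε}) ∪ (FOLLOW(N) if α ⇒* ε)).

Relevant sets:
  FIRST(A) = { 'a', 'num' }

E → A E': PREDICT = { 'a', 'num' }
  'num' is in predict set, so this production goes in M[E, 'num']

M[E, 'num'] = E → A E'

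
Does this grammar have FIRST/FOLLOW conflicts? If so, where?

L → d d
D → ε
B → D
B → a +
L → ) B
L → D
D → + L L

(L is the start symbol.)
A FIRST/FOLLOW conflict occurs when a non-terminal N has a nullable alternative N → β (β ⇒* ε) and another alternative N → α with FIRST(α) ∩ FOLLOW(N) ≠ ∅: on such a lookahead the parser cannot decide between expanding α and letting N vanish via β.

Nullable non-terminals: B, D, L.
FIRST sets used below: FIRST(D) = { '+', ε }

B: nullable alternative(s) B → D; FOLLOW(B) = { $, ')', '+', 'd' }
  B → D: FIRST \ {ε} = { '+' } — this is the only nullable alternative, skip
  B → a +: FIRST \ {ε} = { 'a' } — disjoint from FOLLOW(B)

D: nullable alternative(s) D → ε; FOLLOW(D) = { $, ')', '+', 'd' }
  D → ε: FIRST \ {ε} = { } — this is the only nullable alternative, skip
  D → + L L: FIRST \ {ε} = { '+' } — overlaps FOLLOW(D) on { '+' }: CONFLICT

L: nullable alternative(s) L → D; FOLLOW(L) = { $, ')', '+', 'd' }
  L → d d: FIRST \ {ε} = { 'd' } — overlaps FOLLOW(L) on { 'd' }: CONFLICT
  L → ) B: FIRST \ {ε} = { ')' } — overlaps FOLLOW(L) on { ')' }: CONFLICT
  L → D: FIRST \ {ε} = { '+' } — this is the only nullable alternative, skip

So the grammar has 3 FIRST/FOLLOW conflicts (marked CONFLICT above).

Answer: Yes. L → d d with FOLLOW(L) on { 'd' }; L → ')' B with FOLLOW(L) on { ')' }; D → '+' L L with FOLLOW(D) on { '+' }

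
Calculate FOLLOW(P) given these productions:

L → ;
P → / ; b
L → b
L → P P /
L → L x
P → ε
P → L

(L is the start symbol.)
{ '/', ';', 'b' }

In L → P P /: P is followed by P '/', add FIRST(P '/') \ {ε} = { '/', ';', 'b' }
In L → P P /: P is followed by '/', add FIRST('/') \ {ε} = { '/' }

Taking the union: FOLLOW(P) = { '/', ';', 'b' }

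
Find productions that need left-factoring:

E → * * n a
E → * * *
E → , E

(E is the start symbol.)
Yes, E has productions with common prefix '* *'

Left-factoring is needed when two productions for the same non-terminal
share a common prefix on the right-hand side.

Productions for E:
  E → * * n a
  E → * * *
  E → , E

Found common prefix '* *' in productions for E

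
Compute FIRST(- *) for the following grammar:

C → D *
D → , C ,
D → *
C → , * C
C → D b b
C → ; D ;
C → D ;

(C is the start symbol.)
{ '-' }

To compute FIRST(- *), process the symbols left to right:
Symbol - is a terminal. Add '-' and stop.
FIRST(- *) = { '-' }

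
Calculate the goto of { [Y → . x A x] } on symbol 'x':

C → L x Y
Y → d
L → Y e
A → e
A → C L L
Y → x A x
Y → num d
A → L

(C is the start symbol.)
GOTO(I, 'x') = CLOSURE({ [A → αX.β] : [A → α.Xβ] ∈ I, X = 'x' })

Items with dot before 'x', with the dot advanced:
  [Y → . x A x] → [Y → x . A x]
Closure of the advanced items:
  [Y → x . A x] has the dot before A: add [A → . e], [A → . C L L], [A → . L]
  [A → . C L L] has the dot before C: add [C → . L x Y]
  [A → . L] has the dot before L: add [L → . Y e]
  [L → . Y e] has the dot before Y: add [Y → . d], [Y → . x A x], [Y → . num d]

GOTO = { [A → . C L L], [A → . L], [A → . e], [C → . L x Y], [L → . Y e], [Y → . d], [Y → . num d], [Y → . x A x], [Y → x . A x] }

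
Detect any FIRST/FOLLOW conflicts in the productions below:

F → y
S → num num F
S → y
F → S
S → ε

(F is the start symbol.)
No FIRST/FOLLOW conflicts.

Nullable non-terminals: F, S.
FIRST sets used below: FIRST(S) = { 'num', 'y', ε }

F: nullable alternative(s) F → S; FOLLOW(F) = { $ }
  F → y: FIRST \ {ε} = { 'y' } — disjoint from FOLLOW(F)
  F → S: FIRST \ {ε} = { 'num', 'y' } — this is the only nullable alternative, skip

S: nullable alternative(s) S → ε; FOLLOW(S) = { $ }
  S → num num F: FIRST \ {ε} = { 'num' } — disjoint from FOLLOW(S)
  S → y: FIRST \ {ε} = { 'y' } — disjoint from FOLLOW(S)
  S → ε: FIRST \ {ε} = { } — this is the only nullable alternative, skip

No FIRST/FOLLOW conflicts found.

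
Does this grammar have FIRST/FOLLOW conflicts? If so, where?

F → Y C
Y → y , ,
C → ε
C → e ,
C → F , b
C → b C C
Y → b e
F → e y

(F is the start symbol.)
A FIRST/FOLLOW conflict occurs when a non-terminal N has a nullable alternative N → β (β ⇒* ε) and another alternative N → α with FIRST(α) ∩ FOLLOW(N) ≠ ∅: on such a lookahead the parser cannot decide between expanding α and letting N vanish via β.

Nullable non-terminals: C.
FIRST sets used below: FIRST(F) = { 'b', 'e', 'y' }

C: nullable alternative(s) C → ε; FOLLOW(C) = { $, ',', 'b', 'e', 'y' }
  C → ε: FIRST \ {ε} = { } — this is the only nullable alternative, skip
  C → e ,: FIRST \ {ε} = { 'e' } — overlaps FOLLOW(C) on { 'e' }: CONFLICT
  C → F , b: FIRST \ {ε} = { 'b', 'e', 'y' } — overlaps FOLLOW(C) on { 'b', 'e', 'y' }: CONFLICT
  C → b C C: FIRST \ {ε} = { 'b' } — overlaps FOLLOW(C) on { 'b' }: CONFLICT

F, Y have no nullable alternative, so no FIRST/FOLLOW check is needed there.

So the grammar has 3 FIRST/FOLLOW conflicts (marked CONFLICT above).

Answer: Yes. C → e ',' with FOLLOW(C) on { 'e' }; C → F ',' b with FOLLOW(C) on { 'b', 'e', 'y' }; C → b C C with FOLLOW(C) on { 'b' }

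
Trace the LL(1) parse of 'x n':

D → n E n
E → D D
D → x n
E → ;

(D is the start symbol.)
Stack is shown with the top on the left.

Stack  Input  Action
--------------------
D $    x n $  output D → x n
x n $  x n $  match 'x'
n $    n $    match 'n'
$      $      accept

The string is accepted.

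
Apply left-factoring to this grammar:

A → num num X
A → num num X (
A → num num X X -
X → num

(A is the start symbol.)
Left-factoring transforms A → αβ₁ | αβ₂ into A → αA' and A' → β₁ | β₂
(α is the longest common prefix among the alternatives). Repeat until
no nonterminal has two alternatives with a common prefix.

Round 1: A has alternatives sharing prefix 'num num X'. Introduce A': A → num num X A'
  Add: A' → ε
  Add: A' → (
  Add: A' → X -

No remaining common prefixes — done.

Resulting grammar:
A → num num X A'
A' → ε
A' → (
A' → X -
X → num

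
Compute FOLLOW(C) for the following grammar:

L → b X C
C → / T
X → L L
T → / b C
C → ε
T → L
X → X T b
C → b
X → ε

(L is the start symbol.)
{ $, '/', 'b' }

In L → b X C: C is at the end, add FOLLOW(L)
In T → / b C: C is at the end, add FOLLOW(T)

The FOLLOW sets referred to above (computed the same way, to a fixed point):
  FOLLOW(L) = { $, '/', 'b' }
  FOLLOW(T) = { $, '/', 'b' }

Taking the union: FOLLOW(C) = { $, '/', 'b' }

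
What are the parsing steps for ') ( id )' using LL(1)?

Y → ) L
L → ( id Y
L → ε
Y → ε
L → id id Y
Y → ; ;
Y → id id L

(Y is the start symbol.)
LL(1) parsing maintains a stack (initially the start symbol over $) and the input. At each step: if the stack top is a terminal, match it against the current input token; if it is a non-terminal N, replace it with the RHS of M[N, lookahead] (the unique production whose predict set contains the lookahead).

Stack is shown with the top on the left.

Stack     Input       Action
----------------------------
Y $       ) ( id ) $  output Y → ) L
) L $     ) ( id ) $  match ')'
L $       ( id ) $    output L → ( id Y
( id Y $  ( id ) $    match '('
id Y $    id ) $      match 'id'
Y $       ) $         output Y → ) L
) L $     ) $         match ')'
L $       $           output L → ε
$         $           accept

The string is accepted.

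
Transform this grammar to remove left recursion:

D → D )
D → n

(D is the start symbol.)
D → n D'
D' → ) D'
D' → ε

D is directly left-recursive. The standard transformation for
  A → A α₁ | ... | A α_m | β₁ | ... | β_n
is
  A  → β₁ A' | ... | β_n A'
  A' → α₁ A' | ... | α_m A' | ε

D → n becomes D → n D'
D → D ) becomes D' → ) D'
Add D' → ε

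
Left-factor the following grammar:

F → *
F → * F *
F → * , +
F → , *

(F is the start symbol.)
F → * F'
F' → ε
F' → F *
F' → , +
F → , *

Left-factoring transforms A → αβ₁ | αβ₂ into A → αA' and A' → β₁ | β₂
(α is the longest common prefix among the alternatives). Repeat until
no nonterminal has two alternatives with a common prefix.

Round 1: F has alternatives sharing prefix '*'. Introduce F': F → * F'
  Add: F' → ε
  Add: F' → F *
  Add: F' → , +

No remaining common prefixes — done.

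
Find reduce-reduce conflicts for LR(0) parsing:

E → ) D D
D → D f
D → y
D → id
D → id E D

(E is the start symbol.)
Augment with E' → E and build the canonical LR(0) collection (I0 = CLOSURE({[E' → . E]}), then GOTO on every symbol after a dot until no new states appear). It has 10 states:
  I0: { [E → . ) D D], [E' → . E] }  — shift
  I1: { [D → . D f], [D → . id E D], [D → . id], [D → . y], [E → ) . D D] }  — shift
  I2: { [E' → E .] }  — accept
  I3: { [D → . D f], [D → . id E D], [D → . id], [D → . y], [D → D . f], [E → ) D . D] }  — shift
  I4: { [D → id . E D], [D → id .], [E → . ) D D] }  — shift, reduce
  I5: { [D → y .] }  — reduce
  I6: { [D → . D f], [D → . id E D], [D → . id], [D → . y], [D → id E . D] }  — shift
  I7: { [D → D . f], [D → id E D .] }  — shift, reduce
  I8: { [D → D f .] }  — reduce
  I9: { [D → D . f], [E → ) D D .] }  — shift, reduce

No state contains more than one complete item.

Answer: No reduce-reduce conflicts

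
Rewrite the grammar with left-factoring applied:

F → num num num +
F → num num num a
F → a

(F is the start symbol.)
F → num num num F'
F' → +
F' → a
F → a

Left-factoring transforms A → αβ₁ | αβ₂ into A → αA' and A' → β₁ | β₂
(α is the longest common prefix among the alternatives). Repeat until
no nonterminal has two alternatives with a common prefix.

Round 1: F has alternatives sharing prefix 'num num num'. Introduce F': F → num num num F'
  Add: F' → +
  Add: F' → a

No remaining common prefixes — done.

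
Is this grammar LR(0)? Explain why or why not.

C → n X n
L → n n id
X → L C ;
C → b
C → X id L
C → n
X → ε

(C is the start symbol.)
A grammar is LR(0) if no state in the canonical LR(0) collection has:
  - both a shift item (dot before a terminal) and a complete item (shift-reduce conflict), or
  - two or more complete items (reduce-reduce conflict; the accept item [C' → C .] counts as a complete item here).

Augment with C' → C and build the canonical LR(0) collection (I0 = CLOSURE({[C' → . C]}), then GOTO on every symbol after a dot until no new states appear). It has 16 states:
  I0: { [C → . X id L], [C → . b], [C → . n X n], [C → . n], [C' → . C], [L → . n n id], [X → . L C ;], [X → .] }  — shift, reduce
  I1: { [C' → C .] }  — accept
  I2: { [C → . X id L], [C → . b], [C → . n X n], [C → . n], [L → . n n id], [X → . L C ;], [X → .], [X → L . C ;] }  — shift, reduce
  I3: { [C → X . id L] }  — shift
  I4: { [C → b .] }  — reduce
  I5: { [C → n . X n], [C → n .], [L → . n n id], [L → n . n id], [X → . L C ;], [X → .] }  — shift, 2 reduces
  I6: { [C → n X . n] }  — shift
  I7: { [L → n . n id], [L → n n . id] }  — shift
  I8: { [L → n n id .] }  — reduce
  I9: { [L → n n . id] }  — shift
  I10: { [C → n X n .] }  — reduce
  I11: { [C → X id . L], [L → . n n id] }  — shift
  I12: { [C → X id L .] }  — reduce
  I13: { [L → n . n id] }  — shift
  I14: { [X → L C . ;] }  — shift
  I15: { [X → L C ; .] }  — reduce

Conflict in state I0:
  Shift-reduce conflict between [X → .] and [C → . b]
So the grammar is NOT LR(0).

Answer: No. Shift-reduce conflict between [X → .] and [C → . b]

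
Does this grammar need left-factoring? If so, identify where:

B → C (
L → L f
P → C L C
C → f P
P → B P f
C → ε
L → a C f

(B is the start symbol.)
No, left-factoring is not needed

Left-factoring is needed when two productions for the same non-terminal
share a common prefix on the right-hand side.

Productions for L:
  L → L f
  L → a C f
Productions for P:
  P → C L C
  P → B P f
Productions for C:
  C → f P
  C → ε

No common prefixes found.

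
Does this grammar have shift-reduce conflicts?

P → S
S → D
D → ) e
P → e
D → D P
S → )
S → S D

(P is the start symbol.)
Yes — I1: [S → ) .] vs [D → ) . e]; I2: [S → D .] vs [D → . ) e]; I4: [P → S .] vs [D → . ) e]; I7: [S → S D .] vs [D → . ) e]

Augment with P' → P and build the canonical LR(0) collection (I0 = CLOSURE({[P' → . P]}), then GOTO on every symbol after a dot until no new states appear). It has 10 states:
  I0: { [D → . ) e], [D → . D P], [P → . S], [P → . e], [P' → . P], [S → . )], [S → . D], [S → . S D] }  — shift
  I1: { [D → ) . e], [S → ) .] }  — shift, reduce
  I2: { [D → . ) e], [D → . D P], [D → D . P], [P → . S], [P → . e], [S → . )], [S → . D], [S → . S D], [S → D .] }  — shift, reduce
  I3: { [P' → P .] }  — accept
  I4: { [D → . ) e], [D → . D P], [P → S .], [S → S . D] }  — shift, reduce
  I5: { [P → e .] }  — reduce
  I6: { [D → ) . e] }  — shift
  I7: { [D → . ) e], [D → . D P], [D → D . P], [P → . S], [P → . e], [S → . )], [S → . D], [S → . S D], [S → S D .] }  — shift, reduce
  I8: { [D → D P .] }  — reduce
  I9: { [D → ) e .] }  — reduce

I1 contains reduce item [S → ) .] and shift item [D → ) . e] — shift-reduce conflict.
I2 contains reduce item [S → D .] and shift items [D → . ) e], [P → . e], [S → . )] — shift-reduce conflict.
I4 contains reduce item [P → S .] and shift item [D → . ) e] — shift-reduce conflict.
I7 contains reduce item [S → S D .] and shift items [D → . ) e], [P → . e], [S → . )] — shift-reduce conflict.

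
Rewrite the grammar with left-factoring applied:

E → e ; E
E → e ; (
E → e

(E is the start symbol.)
Left-factoring transforms A → αβ₁ | αβ₂ into A → αA' and A' → β₁ | β₂
(α is the longest common prefix among the alternatives). Repeat until
no nonterminal has two alternatives with a common prefix.

Round 1: E has alternatives sharing prefix 'e'. Introduce E': E → e E'
  Add: E' → ; E
  Add: E' → ; (
  Add: E' → ε

Round 2: E' has alternatives sharing prefix ';'. Introduce E'': E' → ; E''
  Add: E'' → E
  Add: E'' → (

No remaining common prefixes — done.

Resulting grammar:
E → e E'
E' → ; E''
E'' → E
E'' → (
E' → ε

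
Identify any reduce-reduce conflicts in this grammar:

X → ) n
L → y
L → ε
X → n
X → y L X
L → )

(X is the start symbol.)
No reduce-reduce conflicts

A reduce-reduce conflict occurs when an LR(0) state has two complete items [A → α .] and [B → β .] — both call for a reduction, and with no lookahead the parser cannot choose between them.

Augment with X' → X and build the canonical LR(0) collection (I0 = CLOSURE({[X' → . X]}), then GOTO on every symbol after a dot until no new states appear). It has 10 states:
  I0: { [X → . ) n], [X → . n], [X → . y L X], [X' → . X] }  — shift
  I1: { [X → ) . n] }  — shift
  I2: { [X' → X .] }  — accept
  I3: { [X → n .] }  — reduce
  I4: { [L → . )], [L → . y], [L → .], [X → y . L X] }  — shift, reduce
  I5: { [L → ) .] }  — reduce
  I6: { [X → . ) n], [X → . n], [X → . y L X], [X → y L . X] }  — shift
  I7: { [L → y .] }  — reduce
  I8: { [X → y L X .] }  — reduce
  I9: { [X → ) n .] }  — reduce

No state contains more than one complete item.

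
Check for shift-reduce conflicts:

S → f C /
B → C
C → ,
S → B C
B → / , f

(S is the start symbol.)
Augment with S' → S and build the canonical LR(0) collection (I0 = CLOSURE({[S' → . S]}), then GOTO on every symbol after a dot until no new states appear). It has 12 states:
  I0: { [B → . / , f], [B → . C], [C → . ,], [S → . B C], [S → . f C /], [S' → . S] }  — shift
  I1: { [C → , .] }  — reduce
  I2: { [B → / . , f] }  — shift
  I3: { [C → . ,], [S → B . C] }  — shift
  I4: { [B → C .] }  — reduce
  I5: { [S' → S .] }  — accept
  I6: { [C → . ,], [S → f . C /] }  — shift
  I7: { [S → f C . /] }  — shift
  I8: { [S → f C / .] }  — reduce
  I9: { [S → B C .] }  — reduce
  I10: { [B → / , . f] }  — shift
  I11: { [B → / , f .] }  — reduce

No state contains both a complete item and a shift item.

Answer: No shift-reduce conflicts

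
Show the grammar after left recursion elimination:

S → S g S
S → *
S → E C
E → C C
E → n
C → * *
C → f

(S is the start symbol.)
S → * S'
S → E C S'
S' → g S S'
S' → ε
E → C C
E → n
C → * *
C → f

S is directly left-recursive. The standard transformation for
  A → A α₁ | ... | A α_m | β₁ | ... | β_n
is
  A  → β₁ A' | ... | β_n A'
  A' → α₁ A' | ... | α_m A' | ε

S → * becomes S → * S'
S → E C becomes S → E C S'
S → S g S becomes S' → g S S'
Add S' → ε

Productions for other non-terminals are unchanged:
  E → C C
  E → n
  C → * *
  C → f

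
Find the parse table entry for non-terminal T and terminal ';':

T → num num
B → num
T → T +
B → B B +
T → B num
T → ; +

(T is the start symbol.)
T → T +, T → ; +

To find M[T, ';'], we find productions for T where ';' is in the predict set (PREDICT(N → α) = (FIRST(α) \ {ε}) ∪ (FOLLOW(N) if α ⇒* ε)).

Relevant sets:
  FIRST(T) = { ';', 'num' }
  FIRST(B) = { 'num' }

T → num num: PREDICT = { 'num' }
T → T +: PREDICT = { ';', 'num' }
  ';' is in predict set, so this production goes in M[T, ';']
T → B num: PREDICT = { 'num' }
T → ; +: PREDICT = { ';' }
  ';' is in predict set, so this production goes in M[T, ';']

M[T, ';'] = T → T +, T → ; +  (a multiply-defined cell — the grammar is not LL(1))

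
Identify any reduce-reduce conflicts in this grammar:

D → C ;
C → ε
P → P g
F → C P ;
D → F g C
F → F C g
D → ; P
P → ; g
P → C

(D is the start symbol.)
No reduce-reduce conflicts

Augment with D' → D and build the canonical LR(0) collection (I0 = CLOSURE({[D' → . D]}), then GOTO on every symbol after a dot until no new states appear). It has 17 states:
  I0: { [C → .], [D → . ; P], [D → . C ;], [D → . F g C], [D' → . D], [F → . C P ;], [F → . F C g] }  — shift, reduce
  I1: { [C → .], [D → ; . P], [P → . ; g], [P → . C], [P → . P g] }  — shift, reduce
  I2: { [C → .], [D → C . ;], [F → C . P ;], [P → . ; g], [P → . C], [P → . P g] }  — shift, reduce
  I3: { [D' → D .] }  — accept
  I4: { [C → .], [D → F . g C], [F → F . C g] }  — shift, reduce
  I5: { [F → F C . g] }  — shift
  I6: { [C → .], [D → F g . C] }  — reduce
  I7: { [D → F g C .] }  — reduce
  I8: { [F → F C g .] }  — reduce
  I9: { [D → C ; .], [P → ; . g] }  — shift, reduce
  I10: { [P → C .] }  — reduce
  I11: { [F → C P . ;], [P → P . g] }  — shift
  I12: { [F → C P ; .] }  — reduce
  I13: { [P → P g .] }  — reduce
  I14: { [P → ; g .] }  — reduce
  I15: { [P → ; . g] }  — shift
  I16: { [D → ; P .], [P → P . g] }  — shift, reduce

No state contains more than one complete item.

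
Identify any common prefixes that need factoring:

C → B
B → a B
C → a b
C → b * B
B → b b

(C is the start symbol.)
No, left-factoring is not needed

Left-factoring is needed when two productions for the same non-terminal
share a common prefix on the right-hand side.

Productions for C:
  C → B
  C → a b
  C → b * B
Productions for B:
  B → a B
  B → b b

No common prefixes found.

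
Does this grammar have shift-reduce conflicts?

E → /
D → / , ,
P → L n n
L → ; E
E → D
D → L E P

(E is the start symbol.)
Yes — I1: [E → / .] vs [D → / . , ,]

A shift-reduce conflict occurs when an LR(0) state has both:
  - a complete (reduce) item [A → α .] (dot at the end), and
  - a shift item [B → β . c γ] (dot before a terminal).

Augment with E' → E and build the canonical LR(0) collection (I0 = CLOSURE({[E' → . E]}), then GOTO on every symbol after a dot until no new states appear). It has 14 states:
  I0: { [D → . / , ,], [D → . L E P], [E → . /], [E → . D], [E' → . E], [L → . ; E] }  — shift
  I1: { [D → / . , ,], [E → / .] }  — shift, reduce
  I2: { [D → . / , ,], [D → . L E P], [E → . /], [E → . D], [L → . ; E], [L → ; . E] }  — shift
  I3: { [E → D .] }  — reduce
  I4: { [E' → E .] }  — accept
  I5: { [D → . / , ,], [D → . L E P], [D → L . E P], [E → . /], [E → . D], [L → . ; E] }  — shift
  I6: { [D → L E . P], [L → . ; E], [P → . L n n] }  — shift
  I7: { [P → L . n n] }  — shift
  I8: { [D → L E P .] }  — reduce
  I9: { [P → L n . n] }  — shift
  I10: { [P → L n n .] }  — reduce
  I11: { [L → ; E .] }  — reduce
  I12: { [D → / , . ,] }  — shift
  I13: { [D → / , , .] }  — reduce

I1 contains reduce item [E → / .] and shift item [D → / . , ,] — shift-reduce conflict.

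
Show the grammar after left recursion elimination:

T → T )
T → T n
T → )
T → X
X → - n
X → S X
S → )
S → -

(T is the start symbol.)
T is directly left-recursive. The standard transformation for
  A → A α₁ | ... | A α_m | β₁ | ... | β_n
is
  A  → β₁ A' | ... | β_n A'
  A' → α₁ A' | ... | α_m A' | ε

T → ) becomes T → ) T'
T → X becomes T → X T'
T → T ) becomes T' → ) T'
T → T n becomes T' → n T'
Add T' → ε

Productions for other non-terminals are unchanged:
  X → - n
  X → S X
  S → )
  S → -

Resulting grammar:
T → ) T'
T → X T'
T' → ) T'
T' → n T'
T' → ε
X → - n
X → S X
S → )
S → -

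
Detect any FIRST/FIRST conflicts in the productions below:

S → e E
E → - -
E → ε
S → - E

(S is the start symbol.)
No FIRST/FIRST conflicts.

Productions for S:
  S → e E: FIRST = { 'e' }
  S → - E: FIRST = { '-' }
Productions for E:
  E → - -: FIRST = { '-' }
  E → ε: FIRST = { ε }

All alternatives of each non-terminal have pairwise disjoint FIRST sets.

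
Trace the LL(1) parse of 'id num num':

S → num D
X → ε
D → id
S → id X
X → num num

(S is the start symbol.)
LL(1) parsing maintains a stack (initially the start symbol over $) and the input. At each step: if the stack top is a terminal, match it against the current input token; if it is a non-terminal N, replace it with the RHS of M[N, lookahead] (the unique production whose predict set contains the lookahead).

Stack is shown with the top on the left.

Stack      Input         Action
-------------------------------
S $        id num num $  output S → id X
id X $     id num num $  match 'id'
X $        num num $     output X → num num
num num $  num num $     match 'num'
num $      num $         match 'num'
$          $             accept

The string is accepted.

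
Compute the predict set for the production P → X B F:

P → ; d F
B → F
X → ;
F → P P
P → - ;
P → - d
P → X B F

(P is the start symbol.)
{ ';' }

PREDICT(P → X B F) = (FIRST(RHS) \ {ε}) ∪ (FOLLOW(P) if ε ∈ FIRST(RHS), i.e. RHS ⇒* ε)
FIRST(X) = { ';' }
FIRST(X B F) = { ';' }
ε ∉ FIRST(X B F), so FOLLOW(P) is not added.
PREDICT(P → X B F) = { ';' }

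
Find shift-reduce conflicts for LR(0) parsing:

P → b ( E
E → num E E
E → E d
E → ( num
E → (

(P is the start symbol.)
Augment with P' → P and build the canonical LR(0) collection (I0 = CLOSURE({[P' → . P]}), then GOTO on every symbol after a dot until no new states appear). It has 11 states:
  I0: { [P → . b ( E], [P' → . P] }  — shift
  I1: { [P' → P .] }  — accept
  I2: { [P → b . ( E] }  — shift
  I3: { [E → . ( num], [E → . (], [E → . E d], [E → . num E E], [P → b ( . E] }  — shift
  I4: { [E → ( . num], [E → ( .] }  — shift, reduce
  I5: { [E → E . d], [P → b ( E .] }  — shift, reduce
  I6: { [E → . ( num], [E → . (], [E → . E d], [E → . num E E], [E → num . E E] }  — shift
  I7: { [E → . ( num], [E → . (], [E → . E d], [E → . num E E], [E → E . d], [E → num E . E] }  — shift
  I8: { [E → E . d], [E → num E E .] }  — shift, reduce
  I9: { [E → E d .] }  — reduce
  I10: { [E → ( num .] }  — reduce

I4 contains reduce item [E → ( .] and shift item [E → ( . num] — shift-reduce conflict.
I5 contains reduce item [P → b ( E .] and shift item [E → E . d] — shift-reduce conflict.
I8 contains reduce item [E → num E E .] and shift item [E → E . d] — shift-reduce conflict.

Answer: Yes — I4: [E → ( .] vs [E → ( . num]; I5: [P → b ( E .] vs [E → E . d]; I8: [E → num E E .] vs [E → E . d]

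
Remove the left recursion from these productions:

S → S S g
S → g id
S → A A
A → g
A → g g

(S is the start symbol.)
S → g id S'
S → A A S'
S' → S g S'
S' → ε
A → g
A → g g

S is directly left-recursive. The standard transformation for
  A → A α₁ | ... | A α_m | β₁ | ... | β_n
is
  A  → β₁ A' | ... | β_n A'
  A' → α₁ A' | ... | α_m A' | ε

S → g id becomes S → g id S'
S → A A becomes S → A A S'
S → S S g becomes S' → S g S'
Add S' → ε

Productions for other non-terminals are unchanged:
  A → g
  A → g g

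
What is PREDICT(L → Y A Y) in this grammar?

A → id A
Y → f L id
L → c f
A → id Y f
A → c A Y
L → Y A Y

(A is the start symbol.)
PREDICT(L → Y A Y) = (FIRST(RHS) \ {ε}) ∪ (FOLLOW(L) if ε ∈ FIRST(RHS), i.e. RHS ⇒* ε)
FIRST(Y) = { 'f' }
FIRST(Y A Y) = { 'f' }
ε ∉ FIRST(Y A Y), so FOLLOW(L) is not added.
PREDICT(L → Y A Y) = { 'f' }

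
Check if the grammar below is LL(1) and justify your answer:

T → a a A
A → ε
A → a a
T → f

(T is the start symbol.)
Relevant sets:
  FOLLOW(A) = { $ }

For T:
  PREDICT(T → a a A) = { 'a' }
  PREDICT(T → f) = { 'f' }
For A:
  PREDICT(A → ε) = { $ }
  PREDICT(A → a a) = { 'a' }

All predict sets are disjoint. The grammar IS LL(1).

Answer: Yes, the grammar is LL(1).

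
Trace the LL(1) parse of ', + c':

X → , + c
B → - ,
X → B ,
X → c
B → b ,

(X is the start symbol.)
LL(1) parsing maintains a stack (initially the start symbol over $) and the input. At each step: if the stack top is a terminal, match it against the current input token; if it is a non-terminal N, replace it with the RHS of M[N, lookahead] (the unique production whose predict set contains the lookahead).

Stack is shown with the top on the left.

Stack    Input    Action
------------------------
X $      , + c $  output X → , + c
, + c $  , + c $  match ','
+ c $    + c $    match '+'
c $      c $      match 'c'
$        $        accept

The string is accepted.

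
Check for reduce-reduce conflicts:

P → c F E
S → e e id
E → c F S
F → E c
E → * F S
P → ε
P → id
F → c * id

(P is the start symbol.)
No reduce-reduce conflicts

Augment with P' → P and build the canonical LR(0) collection (I0 = CLOSURE({[P' → . P]}), then GOTO on every symbol after a dot until no new states appear). It has 20 states:
  I0: { [P → . c F E], [P → . id], [P → .], [P' → . P] }  — shift, reduce
  I1: { [P' → P .] }  — accept
  I2: { [E → . * F S], [E → . c F S], [F → . E c], [F → . c * id], [P → c . F E] }  — shift
  I3: { [P → id .] }  — reduce
  I4: { [E → * . F S], [E → . * F S], [E → . c F S], [F → . E c], [F → . c * id] }  — shift
  I5: { [F → E . c] }  — shift
  I6: { [E → . * F S], [E → . c F S], [P → c F . E] }  — shift
  I7: { [E → . * F S], [E → . c F S], [E → c . F S], [F → . E c], [F → . c * id], [F → c . * id] }  — shift
  I8: { [E → * . F S], [E → . * F S], [E → . c F S], [F → . E c], [F → . c * id], [F → c * . id] }  — shift
  I9: { [E → c F . S], [S → . e e id] }  — shift
  I10: { [E → c F S .] }  — reduce
  I11: { [S → e . e id] }  — shift
  I12: { [S → e e . id] }  — shift
  I13: { [S → e e id .] }  — reduce
  I14: { [E → * F . S], [S → . e e id] }  — shift
  I15: { [F → c * id .] }  — reduce
  I16: { [E → * F S .] }  — reduce
  I17: { [P → c F E .] }  — reduce
  I18: { [E → . * F S], [E → . c F S], [E → c . F S], [F → . E c], [F → . c * id] }  — shift
  I19: { [F → E c .] }  — reduce

No state contains more than one complete item.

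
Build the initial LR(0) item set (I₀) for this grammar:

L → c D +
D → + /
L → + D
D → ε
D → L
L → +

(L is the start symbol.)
First, augment the grammar with L' → L
I₀ = CLOSURE({ [L' → . L] }):
  [L' → . L] has the dot before L: add [L → . c D +], [L → . + D], [L → . +]
No further items can be added.

I₀ = { [L → . + D], [L → . +], [L → . c D +], [L' → . L] }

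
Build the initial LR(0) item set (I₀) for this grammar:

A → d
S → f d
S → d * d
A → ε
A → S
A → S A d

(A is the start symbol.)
First, augment the grammar with A' → A
I₀ = CLOSURE({ [A' → . A] }):
  [A' → . A] has the dot before A: add [A → . d], [A → .], [A → . S], [A → . S A d]
  [A → . S] has the dot before S: add [S → . f d], [S → . d * d]
No further items can be added.

I₀ = { [A → . S A d], [A → . S], [A → . d], [A → .], [A' → . A], [S → . d * d], [S → . f d] }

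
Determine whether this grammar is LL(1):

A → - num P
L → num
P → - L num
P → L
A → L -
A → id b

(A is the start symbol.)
Yes, the grammar is LL(1).

A grammar is LL(1) if for each non-terminal N with multiple productions, the predict sets of those productions are pairwise disjoint, where PREDICT(N → α) = (FIRST(α) \ {ε}) ∪ (FOLLOW(N) if α ⇒* ε).

Relevant sets:
  FIRST(L) = { 'num' }

For A:
  PREDICT(A → '-' num P) = { '-' }
  PREDICT(A → L '-') = { 'num' }
  PREDICT(A → id b) = { 'id' }
For P:
  PREDICT(P → '-' L num) = { '-' }
  PREDICT(P → L) = { 'num' }
L has a single production, so nothing to check there.

All predict sets are disjoint. The grammar IS LL(1).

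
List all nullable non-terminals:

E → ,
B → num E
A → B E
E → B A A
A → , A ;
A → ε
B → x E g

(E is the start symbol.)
{ 'A' }

A non-terminal is nullable if it can derive ε (the empty string): either it has an ε-production, or it has a production whose right-hand side consists entirely of nullable non-terminals.

ε-productions: A → ε
So A is immediately nullable.
No further non-terminal can be added: every production for the remaining non-terminals contains a terminal or a non-nullable non-terminal.
Nullable = { 'A' }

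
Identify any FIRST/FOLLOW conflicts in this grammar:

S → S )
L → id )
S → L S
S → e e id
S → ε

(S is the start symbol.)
Yes. S → S ')' with FOLLOW(S) on { ')' }

Nullable non-terminals: S.
FIRST sets used below: FIRST(S) = { ')', 'e', 'id', ε }, FIRST(L) = { 'id' }

S: nullable alternative(s) S → ε; FOLLOW(S) = { $, ')' }
  S → S ): FIRST \ {ε} = { ')', 'e', 'id' } — overlaps FOLLOW(S) on { ')' }: CONFLICT
  S → L S: FIRST \ {ε} = { 'id' } — disjoint from FOLLOW(S)
  S → e e id: FIRST \ {ε} = { 'e' } — disjoint from FOLLOW(S)
  S → ε: FIRST \ {ε} = { } — this is the only nullable alternative, skip

L has no nullable alternative, so no FIRST/FOLLOW check is needed there.

So the grammar has 1 FIRST/FOLLOW conflict (marked CONFLICT above).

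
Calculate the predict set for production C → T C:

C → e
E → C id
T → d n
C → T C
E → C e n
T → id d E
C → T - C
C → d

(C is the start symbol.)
{ 'd', 'id' }

PREDICT(C → T C) = (FIRST(RHS) \ {ε}) ∪ (FOLLOW(C) if ε ∈ FIRST(RHS), i.e. RHS ⇒* ε)
FIRST(T) = { 'd', 'id' }
FIRST(T C) = { 'd', 'id' }
ε ∉ FIRST(T C), so FOLLOW(C) is not added.
PREDICT(C → T C) = { 'd', 'id' }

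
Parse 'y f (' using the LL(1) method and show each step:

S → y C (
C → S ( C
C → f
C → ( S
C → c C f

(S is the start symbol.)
LL(1) parsing maintains a stack (initially the start symbol over $) and the input. At each step: if the stack top is a terminal, match it against the current input token; if it is a non-terminal N, replace it with the RHS of M[N, lookahead] (the unique production whose predict set contains the lookahead).

Stack is shown with the top on the left.

Stack    Input    Action
------------------------
S $      y f ( $  output S → y C (
y C ( $  y f ( $  match 'y'
C ( $    f ( $    output C → f
f ( $    f ( $    match 'f'
( $      ( $      match '('
$        $        accept

The string is accepted.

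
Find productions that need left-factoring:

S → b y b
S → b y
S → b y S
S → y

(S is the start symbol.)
Yes, S has productions with common prefix 'b y'

Left-factoring is needed when two productions for the same non-terminal
share a common prefix on the right-hand side.

Productions for S:
  S → b y b
  S → b y
  S → b y S
  S → y

Found common prefix 'b y' in productions for S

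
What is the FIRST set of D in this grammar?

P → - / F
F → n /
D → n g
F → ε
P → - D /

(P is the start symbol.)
{ 'n' }

To compute FIRST(D), examine every production with D on the left-hand side, reading each right-hand side left to right until a non-nullable symbol is reached.

From D → n g:
  - n is a terminal: add 'n' and stop

Collecting: FIRST(D) = { 'n' }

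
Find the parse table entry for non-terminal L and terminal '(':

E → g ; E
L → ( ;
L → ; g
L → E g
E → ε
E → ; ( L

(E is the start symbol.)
L → ( ;

To find M[L, '('], we find productions for L where '(' is in the predict set (PREDICT(N → α) = (FIRST(α) \ {ε}) ∪ (FOLLOW(N) if α ⇒* ε)).

Relevant sets:
  FIRST(E) = { ';', 'g', ε }

L → ( ;: PREDICT = { '(' }
  '(' is in predict set, so this production goes in M[L, '(']
L → ; g: PREDICT = { ';' }
L → E g: PREDICT = { ';', 'g' }

M[L, '('] = L → ( ;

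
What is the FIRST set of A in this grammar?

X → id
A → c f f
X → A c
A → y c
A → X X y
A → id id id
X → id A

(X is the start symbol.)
{ 'c', 'id', 'y' }

To compute FIRST(A), examine every production with A on the left-hand side, reading each right-hand side left to right until a non-nullable symbol is reached.

FIRST sets of the other non-terminals involved (by the same procedure, iterated to a fixed point):
  FIRST(X) = { 'c', 'id', 'y' }

From A → c f f:
  - c is a terminal: add 'c' and stop
From A → y c:
  - y is a terminal: add 'y' and stop
From A → X X y:
  - X is a non-terminal: add FIRST(X) \ {ε} = { 'c', 'id', 'y' }
    X is not nullable, so stop
From A → id id id:
  - id is a terminal: add 'id' and stop

Collecting: FIRST(A) = { 'c', 'id', 'y' }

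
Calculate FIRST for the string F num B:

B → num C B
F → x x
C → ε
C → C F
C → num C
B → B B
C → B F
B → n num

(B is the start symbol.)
FIRST sets of the non-terminals involved (from the grammar, by fixed-point iteration):
  FIRST(F) = { 'x' }

To compute FIRST(F num B), process the symbols left to right:
Symbol F is a non-terminal. Add FIRST(F) \ {ε} = { 'x' }
F is not nullable (ε ∉ FIRST(F)), so stop here.
FIRST(F num B) = { 'x' }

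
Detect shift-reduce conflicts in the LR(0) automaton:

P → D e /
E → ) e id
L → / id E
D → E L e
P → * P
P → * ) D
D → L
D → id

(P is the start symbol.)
A shift-reduce conflict occurs when an LR(0) state has both:
  - a complete (reduce) item [A → α .] (dot at the end), and
  - a shift item [B → β . c γ] (dot before a terminal).

Augment with P' → P and build the canonical LR(0) collection (I0 = CLOSURE({[P' → . P]}), then GOTO on every symbol after a dot until no new states appear). It has 20 states:
  I0: { [D → . E L e], [D → . L], [D → . id], [E → . ) e id], [L → . / id E], [P → . * ) D], [P → . * P], [P → . D e /], [P' → . P] }  — shift
  I1: { [E → ) . e id] }  — shift
  I2: { [D → . E L e], [D → . L], [D → . id], [E → . ) e id], [L → . / id E], [P → * . ) D], [P → * . P], [P → . * ) D], [P → . * P], [P → . D e /] }  — shift
  I3: { [L → / . id E] }  — shift
  I4: { [P → D . e /] }  — shift
  I5: { [D → E . L e], [L → . / id E] }  — shift
  I6: { [D → L .] }  — reduce
  I7: { [P' → P .] }  — accept
  I8: { [D → id .] }  — reduce
  I9: { [D → E L . e] }  — shift
  I10: { [D → E L e .] }  — reduce
  I11: { [P → D e . /] }  — shift
  I12: { [P → D e / .] }  — reduce
  I13: { [E → . ) e id], [L → / id . E] }  — shift
  I14: { [L → / id E .] }  — reduce
  I15: { [D → . E L e], [D → . L], [D → . id], [E → ) . e id], [E → . ) e id], [L → . / id E], [P → * ) . D] }  — shift
  I16: { [P → * P .] }  — reduce
  I17: { [P → * ) D .] }  — reduce
  I18: { [E → ) e . id] }  — shift
  I19: { [E → ) e id .] }  — reduce

No state contains both a complete item and a shift item.

Answer: No shift-reduce conflicts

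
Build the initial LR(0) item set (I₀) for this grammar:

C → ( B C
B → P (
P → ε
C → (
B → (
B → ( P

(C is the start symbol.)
{ [C → . ( B C], [C → . (], [C' → . C] }

First, augment the grammar with C' → C
I₀ = CLOSURE({ [C' → . C] }):
  [C' → . C] has the dot before C: add [C → . ( B C], [C → . (]
No further items can be added.

I₀ = { [C → . ( B C], [C → . (], [C' → . C] }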